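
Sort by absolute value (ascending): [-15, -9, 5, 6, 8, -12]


Compute absolute values:
  |-15| = 15
  |-9| = 9
  |5| = 5
  |6| = 6
  |8| = 8
  |-12| = 12
Absolute values in increasing order: 5 < 6 < 8 < 9 < 12 < 15
Listing the original numbers in that order gives the answer.
Final answer: [5, 6, 8, -9, -12, -15]


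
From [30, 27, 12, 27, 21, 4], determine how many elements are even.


Check each element:
  30 is even
  27 is odd
  12 is even
  27 is odd
  21 is odd
  4 is even
Evens: [30, 12, 4]
Count of evens = 3
Final answer: 3


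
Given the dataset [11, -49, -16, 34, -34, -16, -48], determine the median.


First, sort the list: [-49, -48, -34, -16, -16, 11, 34]
The list has 7 elements (odd count).
The middle index is 3 (0-based), and the element there is -16.
Final answer: -16


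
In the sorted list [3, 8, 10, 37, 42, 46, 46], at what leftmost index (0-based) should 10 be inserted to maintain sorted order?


List is sorted: [3, 8, 10, 37, 42, 46, 46]
We need the leftmost position where 10 can be inserted, i.e. the first index whose element is >= 10 (or the end of the list if none is).
Binary search with low=0, high=7 (0-based indices):
  low=0, high=7, mid=3: a[3]=37 >= 10, so high = 3
  low=0, high=3, mid=1: a[1]=8 < 10, so low = 2
  low=2, high=3, mid=2: a[2]=10 >= 10, so high = 2
Now low = high = 2, so the insertion index is 2.
Final answer: 2


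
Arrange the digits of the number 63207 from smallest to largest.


The number 63207 has digits: 6, 3, 2, 0, 7
Sorted: 0, 2, 3, 6, 7
Joining the sorted digits gives the result.
Final answer: 02367


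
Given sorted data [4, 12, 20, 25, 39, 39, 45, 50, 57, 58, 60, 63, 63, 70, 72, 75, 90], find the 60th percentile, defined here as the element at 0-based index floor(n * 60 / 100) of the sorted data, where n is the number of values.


The dataset has n = 17 elements.
Index = floor(17 * 60 / 100) = floor(1020 / 100) = floor(10.2) = 10
Counting from index 0 in the sorted data, the element at index 10 is 60.
Final answer: 60


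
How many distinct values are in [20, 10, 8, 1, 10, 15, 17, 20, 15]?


List all unique values:
Distinct values: [1, 8, 10, 15, 17, 20]
Count = 6
Final answer: 6


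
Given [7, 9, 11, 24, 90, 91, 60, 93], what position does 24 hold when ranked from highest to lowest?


Sort descending: [93, 91, 90, 60, 24, 11, 9, 7]
Find 24 in the sorted list.
24 is at position 5.
Final answer: 5


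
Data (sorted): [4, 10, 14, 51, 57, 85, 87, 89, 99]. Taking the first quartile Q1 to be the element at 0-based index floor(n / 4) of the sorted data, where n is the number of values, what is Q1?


The list has n = 9 elements.
Q1 index = floor(9 / 4) = floor(2.25) = 2
Counting from index 0 in the sorted data, the element at index 2 is 14.
Final answer: 14


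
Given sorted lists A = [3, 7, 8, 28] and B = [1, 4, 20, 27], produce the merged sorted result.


List A: [3, 7, 8, 28]
List B: [1, 4, 20, 27]
Repeatedly compare the front elements and take the smaller:
  3 vs 1 -> take 1
  3 vs 4 -> take 3
  7 vs 4 -> take 4
  7 vs 20 -> take 7
  8 vs 20 -> take 8
  28 vs 20 -> take 20
  28 vs 27 -> take 27
  B is exhausted; append the rest of A: [28]
Final answer: [1, 3, 4, 7, 8, 20, 27, 28]


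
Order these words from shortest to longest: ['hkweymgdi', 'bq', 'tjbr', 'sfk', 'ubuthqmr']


Compute lengths:
  'hkweymgdi' has length 9
  'bq' has length 2
  'tjbr' has length 4
  'sfk' has length 3
  'ubuthqmr' has length 8
Lengths in increasing order: 2 < 3 < 4 < 8 < 9
Listing the words in that order gives the answer.
Final answer: ['bq', 'sfk', 'tjbr', 'ubuthqmr', 'hkweymgdi']


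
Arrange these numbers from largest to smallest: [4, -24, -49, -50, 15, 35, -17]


Original list: [4, -24, -49, -50, 15, 35, -17]
Repeatedly take the largest remaining element:
  Remaining [4, -24, -49, -50, 15, 35, -17] -> largest is 35
  Remaining [4, -24, -49, -50, 15, -17] -> largest is 15
  Remaining [4, -24, -49, -50, -17] -> largest is 4
  Remaining [-24, -49, -50, -17] -> largest is -17
  Remaining [-24, -49, -50] -> largest is -24
  Remaining [-49, -50] -> largest is -49
  Remaining [-50] -> largest is -50
Collecting the picks in order gives the descending list.
Final answer: [35, 15, 4, -17, -24, -49, -50]


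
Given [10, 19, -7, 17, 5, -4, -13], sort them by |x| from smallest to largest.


Compute absolute values:
  |10| = 10
  |19| = 19
  |-7| = 7
  |17| = 17
  |5| = 5
  |-4| = 4
  |-13| = 13
Absolute values in increasing order: 4 < 5 < 7 < 10 < 13 < 17 < 19
Listing the original numbers in that order gives the answer.
Final answer: [-4, 5, -7, 10, -13, 17, 19]


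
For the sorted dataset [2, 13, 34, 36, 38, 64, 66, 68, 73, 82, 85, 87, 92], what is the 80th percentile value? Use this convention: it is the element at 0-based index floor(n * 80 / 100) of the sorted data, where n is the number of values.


The dataset has n = 13 elements.
Index = floor(13 * 80 / 100) = floor(1040 / 100) = floor(10.4) = 10
Counting from index 0 in the sorted data, the element at index 10 is 85.
Final answer: 85


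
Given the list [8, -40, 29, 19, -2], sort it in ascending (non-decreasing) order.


Original list: [8, -40, 29, 19, -2]
Repeatedly take the smallest remaining element:
  Remaining [8, -40, 29, 19, -2] -> smallest is -40
  Remaining [8, 29, 19, -2] -> smallest is -2
  Remaining [8, 29, 19] -> smallest is 8
  Remaining [29, 19] -> smallest is 19
  Remaining [29] -> smallest is 29
Collecting the picks in order gives the sorted list.
Final answer: [-40, -2, 8, 19, 29]


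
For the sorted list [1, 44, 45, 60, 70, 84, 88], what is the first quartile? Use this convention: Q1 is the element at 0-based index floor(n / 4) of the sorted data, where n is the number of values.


The list has n = 7 elements.
Q1 index = floor(7 / 4) = floor(1.75) = 1
Counting from index 0 in the sorted data, the element at index 1 is 44.
Final answer: 44


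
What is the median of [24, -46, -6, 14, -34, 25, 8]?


First, sort the list: [-46, -34, -6, 8, 14, 24, 25]
The list has 7 elements (odd count).
The middle index is 3 (0-based), and the element there is 8.
Final answer: 8


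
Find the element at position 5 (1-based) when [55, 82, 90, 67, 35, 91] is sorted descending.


Sort descending: [91, 90, 82, 67, 55, 35]
The 5th element (1-indexed) is at index 4.
Value = 55
Final answer: 55


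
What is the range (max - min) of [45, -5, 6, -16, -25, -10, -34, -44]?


Maximum value: 45
Minimum value: -44
Range = 45 - (-44) = 89
Final answer: 89


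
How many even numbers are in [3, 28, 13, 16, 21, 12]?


Check each element:
  3 is odd
  28 is even
  13 is odd
  16 is even
  21 is odd
  12 is even
Evens: [28, 16, 12]
Count of evens = 3
Final answer: 3


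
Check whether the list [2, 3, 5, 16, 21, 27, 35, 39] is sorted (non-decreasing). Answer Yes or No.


Check consecutive pairs:
  2 <= 3? True
  3 <= 5? True
  5 <= 16? True
  16 <= 21? True
  21 <= 27? True
  27 <= 35? True
  35 <= 39? True
Every consecutive pair is in order, so the list is non-decreasing.
Final answer: Yes


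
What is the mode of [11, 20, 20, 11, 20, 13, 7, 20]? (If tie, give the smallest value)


Count the frequency of each value:
  7 appears 1 time(s)
  11 appears 2 time(s)
  13 appears 1 time(s)
  20 appears 4 time(s)
Maximum frequency is 4.
Only 20 reaches that frequency, so it is the mode.
Final answer: 20


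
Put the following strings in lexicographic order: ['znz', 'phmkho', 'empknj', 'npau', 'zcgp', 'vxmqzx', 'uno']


Compare strings character by character (the first differing letter decides):
  'empknj' < 'npau' since 'e' < 'n' at position 1
  'npau' < 'phmkho' since 'n' < 'p' at position 1
  'phmkho' < 'uno' since 'p' < 'u' at position 1
  'uno' < 'vxmqzx' since 'u' < 'v' at position 1
  'vxmqzx' < 'zcgp' since 'v' < 'z' at position 1
  'zcgp' < 'znz' since 'c' < 'n' at position 2
Chaining these comparisons gives the alphabetical order.
Final answer: ['empknj', 'npau', 'phmkho', 'uno', 'vxmqzx', 'zcgp', 'znz']


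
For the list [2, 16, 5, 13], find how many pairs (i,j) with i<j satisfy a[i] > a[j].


For each element, count the later elements that are smaller than it:
  2 (index 0): smaller elements after it = [] -> 0
  16 (index 1): smaller elements after it = [5, 13] -> 2
  5 (index 2): smaller elements after it = [] -> 0
Total inversions = 0 + 2 + 0 = 2
Final answer: 2


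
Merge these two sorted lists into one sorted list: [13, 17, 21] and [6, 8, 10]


List A: [13, 17, 21]
List B: [6, 8, 10]
Repeatedly compare the front elements and take the smaller:
  13 vs 6 -> take 6
  13 vs 8 -> take 8
  13 vs 10 -> take 10
  B is exhausted; append the rest of A: [13, 17, 21]
Final answer: [6, 8, 10, 13, 17, 21]


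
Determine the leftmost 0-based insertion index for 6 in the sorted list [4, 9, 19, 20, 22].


List is sorted: [4, 9, 19, 20, 22]
We need the leftmost position where 6 can be inserted, i.e. the first index whose element is >= 6 (or the end of the list if none is).
Binary search with low=0, high=5 (0-based indices):
  low=0, high=5, mid=2: a[2]=19 >= 6, so high = 2
  low=0, high=2, mid=1: a[1]=9 >= 6, so high = 1
  low=0, high=1, mid=0: a[0]=4 < 6, so low = 1
Now low = high = 1, so the insertion index is 1.
Final answer: 1


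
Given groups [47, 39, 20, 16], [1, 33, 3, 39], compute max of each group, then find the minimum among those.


Find max of each group:
  Group 1: [47, 39, 20, 16] -> max = 47
  Group 2: [1, 33, 3, 39] -> max = 39
Maxes: [47, 39]
Minimum of maxes = 39
Final answer: 39


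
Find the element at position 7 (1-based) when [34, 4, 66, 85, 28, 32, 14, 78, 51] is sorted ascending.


Sort ascending: [4, 14, 28, 32, 34, 51, 66, 78, 85]
The 7th element (1-indexed) is at index 6.
Value = 66
Final answer: 66


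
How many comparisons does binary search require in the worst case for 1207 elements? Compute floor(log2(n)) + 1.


Binary search halves the search space each step.
Maximum comparisons = floor(log2(1207)) + 1
log2(1207) = 10.2372
floor(log2(1207)) = 10, so 10 + 1 = 11
Final answer: 11


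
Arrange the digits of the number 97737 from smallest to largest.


The number 97737 has digits: 9, 7, 7, 3, 7
Sorted: 3, 7, 7, 7, 9
Joining the sorted digits gives the result.
Final answer: 37779


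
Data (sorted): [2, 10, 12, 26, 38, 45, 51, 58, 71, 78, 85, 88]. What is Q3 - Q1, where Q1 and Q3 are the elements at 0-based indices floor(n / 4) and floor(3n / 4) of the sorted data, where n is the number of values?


The data has n = 12 elements.
Q1 index = floor(12 / 4) = floor(3) = 3; Q3 index = floor(3 * 12 / 4) = floor(9) = 9
Q1 = element at index 3 = 26
Q3 = element at index 9 = 78
IQR = 78 - 26 = 52
Final answer: 52


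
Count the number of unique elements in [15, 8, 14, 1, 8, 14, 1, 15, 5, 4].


List all unique values:
Distinct values: [1, 4, 5, 8, 14, 15]
Count = 6
Final answer: 6


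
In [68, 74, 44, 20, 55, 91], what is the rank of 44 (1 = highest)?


Sort descending: [91, 74, 68, 55, 44, 20]
Find 44 in the sorted list.
44 is at position 5.
Final answer: 5


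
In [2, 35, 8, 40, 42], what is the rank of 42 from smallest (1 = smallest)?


Sort ascending: [2, 8, 35, 40, 42]
Find 42 in the sorted list.
42 is at position 5 (1-indexed).
Final answer: 5


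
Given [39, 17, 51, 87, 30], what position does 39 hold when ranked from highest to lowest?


Sort descending: [87, 51, 39, 30, 17]
Find 39 in the sorted list.
39 is at position 3.
Final answer: 3


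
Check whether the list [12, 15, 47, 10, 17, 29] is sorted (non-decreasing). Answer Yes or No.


Check consecutive pairs:
  12 <= 15? True
  15 <= 47? True
  47 <= 10? False
  10 <= 17? True
  17 <= 29? True
1 consecutive pair(s) are out of order, so the list is not sorted.
Final answer: No


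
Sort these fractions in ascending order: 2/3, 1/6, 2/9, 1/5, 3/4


Convert to decimal for comparison:
  2/3 = 0.6667
  1/6 = 0.1667
  2/9 = 0.2222
  1/5 = 0.2
  3/4 = 0.75
Decimals in increasing order: 0.1667 < 0.2 < 0.2222 < 0.6667 < 0.75
Writing each back as its fraction gives the sorted order.
Final answer: 1/6, 1/5, 2/9, 2/3, 3/4


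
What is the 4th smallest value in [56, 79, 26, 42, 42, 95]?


Sort ascending: [26, 42, 42, 56, 79, 95]
The 4th element (1-indexed) is at index 3.
Value = 56
Final answer: 56


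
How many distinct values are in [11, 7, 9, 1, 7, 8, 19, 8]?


List all unique values:
Distinct values: [1, 7, 8, 9, 11, 19]
Count = 6
Final answer: 6


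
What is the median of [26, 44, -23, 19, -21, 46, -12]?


First, sort the list: [-23, -21, -12, 19, 26, 44, 46]
The list has 7 elements (odd count).
The middle index is 3 (0-based), and the element there is 19.
Final answer: 19


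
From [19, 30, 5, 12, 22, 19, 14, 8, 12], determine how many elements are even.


Check each element:
  19 is odd
  30 is even
  5 is odd
  12 is even
  22 is even
  19 is odd
  14 is even
  8 is even
  12 is even
Evens: [30, 12, 22, 14, 8, 12]
Count of evens = 6
Final answer: 6


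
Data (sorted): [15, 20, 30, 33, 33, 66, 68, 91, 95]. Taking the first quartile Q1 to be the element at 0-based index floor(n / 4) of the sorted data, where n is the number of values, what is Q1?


The list has n = 9 elements.
Q1 index = floor(9 / 4) = floor(2.25) = 2
Counting from index 0 in the sorted data, the element at index 2 is 30.
Final answer: 30


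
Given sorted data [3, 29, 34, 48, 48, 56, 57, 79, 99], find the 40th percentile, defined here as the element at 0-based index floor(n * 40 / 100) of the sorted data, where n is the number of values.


The dataset has n = 9 elements.
Index = floor(9 * 40 / 100) = floor(360 / 100) = floor(3.6) = 3
Counting from index 0 in the sorted data, the element at index 3 is 48.
Final answer: 48


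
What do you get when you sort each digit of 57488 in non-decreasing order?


The number 57488 has digits: 5, 7, 4, 8, 8
Sorted: 4, 5, 7, 8, 8
Joining the sorted digits gives the result.
Final answer: 45788


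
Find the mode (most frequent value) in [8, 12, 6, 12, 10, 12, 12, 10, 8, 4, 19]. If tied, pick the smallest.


Count the frequency of each value:
  4 appears 1 time(s)
  6 appears 1 time(s)
  8 appears 2 time(s)
  10 appears 2 time(s)
  12 appears 4 time(s)
  19 appears 1 time(s)
Maximum frequency is 4.
Only 12 reaches that frequency, so it is the mode.
Final answer: 12


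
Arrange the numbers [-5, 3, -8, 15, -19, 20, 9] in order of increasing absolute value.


Compute absolute values:
  |-5| = 5
  |3| = 3
  |-8| = 8
  |15| = 15
  |-19| = 19
  |20| = 20
  |9| = 9
Absolute values in increasing order: 3 < 5 < 8 < 9 < 15 < 19 < 20
Listing the original numbers in that order gives the answer.
Final answer: [3, -5, -8, 9, 15, -19, 20]


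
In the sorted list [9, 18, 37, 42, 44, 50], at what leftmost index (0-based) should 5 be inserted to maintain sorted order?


List is sorted: [9, 18, 37, 42, 44, 50]
We need the leftmost position where 5 can be inserted, i.e. the first index whose element is >= 5 (or the end of the list if none is).
Binary search with low=0, high=6 (0-based indices):
  low=0, high=6, mid=3: a[3]=42 >= 5, so high = 3
  low=0, high=3, mid=1: a[1]=18 >= 5, so high = 1
  low=0, high=1, mid=0: a[0]=9 >= 5, so high = 0
Now low = high = 0, so the insertion index is 0.
Final answer: 0


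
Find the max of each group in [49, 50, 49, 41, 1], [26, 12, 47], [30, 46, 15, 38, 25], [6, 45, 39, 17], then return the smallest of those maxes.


Find max of each group:
  Group 1: [49, 50, 49, 41, 1] -> max = 50
  Group 2: [26, 12, 47] -> max = 47
  Group 3: [30, 46, 15, 38, 25] -> max = 46
  Group 4: [6, 45, 39, 17] -> max = 45
Maxes: [50, 47, 46, 45]
Minimum of maxes = 45
Final answer: 45


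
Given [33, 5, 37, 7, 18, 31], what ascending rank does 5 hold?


Sort ascending: [5, 7, 18, 31, 33, 37]
Find 5 in the sorted list.
5 is at position 1 (1-indexed).
Final answer: 1


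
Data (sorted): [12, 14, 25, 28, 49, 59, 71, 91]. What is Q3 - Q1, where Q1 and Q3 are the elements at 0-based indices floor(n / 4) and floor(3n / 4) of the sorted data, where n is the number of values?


The data has n = 8 elements.
Q1 index = floor(8 / 4) = floor(2) = 2; Q3 index = floor(3 * 8 / 4) = floor(6) = 6
Q1 = element at index 2 = 25
Q3 = element at index 6 = 71
IQR = 71 - 25 = 46
Final answer: 46


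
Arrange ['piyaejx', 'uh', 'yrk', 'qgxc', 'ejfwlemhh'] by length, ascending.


Compute lengths:
  'piyaejx' has length 7
  'uh' has length 2
  'yrk' has length 3
  'qgxc' has length 4
  'ejfwlemhh' has length 9
Lengths in increasing order: 2 < 3 < 4 < 7 < 9
Listing the words in that order gives the answer.
Final answer: ['uh', 'yrk', 'qgxc', 'piyaejx', 'ejfwlemhh']


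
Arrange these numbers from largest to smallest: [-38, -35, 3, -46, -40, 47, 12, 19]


Original list: [-38, -35, 3, -46, -40, 47, 12, 19]
Repeatedly take the largest remaining element:
  Remaining [-38, -35, 3, -46, -40, 47, 12, 19] -> largest is 47
  Remaining [-38, -35, 3, -46, -40, 12, 19] -> largest is 19
  Remaining [-38, -35, 3, -46, -40, 12] -> largest is 12
  Remaining [-38, -35, 3, -46, -40] -> largest is 3
  Remaining [-38, -35, -46, -40] -> largest is -35
  Remaining [-38, -46, -40] -> largest is -38
  Remaining [-46, -40] -> largest is -40
  Remaining [-46] -> largest is -46
Collecting the picks in order gives the descending list.
Final answer: [47, 19, 12, 3, -35, -38, -40, -46]


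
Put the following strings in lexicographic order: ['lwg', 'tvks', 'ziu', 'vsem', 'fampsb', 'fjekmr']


Compare strings character by character (the first differing letter decides):
  'fampsb' < 'fjekmr' since 'a' < 'j' at position 2
  'fjekmr' < 'lwg' since 'f' < 'l' at position 1
  'lwg' < 'tvks' since 'l' < 't' at position 1
  'tvks' < 'vsem' since 't' < 'v' at position 1
  'vsem' < 'ziu' since 'v' < 'z' at position 1
Chaining these comparisons gives the alphabetical order.
Final answer: ['fampsb', 'fjekmr', 'lwg', 'tvks', 'vsem', 'ziu']


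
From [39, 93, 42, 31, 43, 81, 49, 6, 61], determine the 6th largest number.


Sort descending: [93, 81, 61, 49, 43, 42, 39, 31, 6]
The 6th element (1-indexed) is at index 5.
Value = 42
Final answer: 42


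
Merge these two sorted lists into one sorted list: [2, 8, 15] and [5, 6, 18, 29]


List A: [2, 8, 15]
List B: [5, 6, 18, 29]
Repeatedly compare the front elements and take the smaller:
  2 vs 5 -> take 2
  8 vs 5 -> take 5
  8 vs 6 -> take 6
  8 vs 18 -> take 8
  15 vs 18 -> take 15
  A is exhausted; append the rest of B: [18, 29]
Final answer: [2, 5, 6, 8, 15, 18, 29]


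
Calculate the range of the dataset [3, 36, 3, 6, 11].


Maximum value: 36
Minimum value: 3
Range = 36 - 3 = 33
Final answer: 33


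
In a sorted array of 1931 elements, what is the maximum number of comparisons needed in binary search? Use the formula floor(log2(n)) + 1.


Binary search halves the search space each step.
Maximum comparisons = floor(log2(1931)) + 1
log2(1931) = 10.9151
floor(log2(1931)) = 10, so 10 + 1 = 11
Final answer: 11


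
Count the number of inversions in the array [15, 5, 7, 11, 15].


For each element, count the later elements that are smaller than it:
  15 (index 0): smaller elements after it = [5, 7, 11] -> 3
  5 (index 1): smaller elements after it = [] -> 0
  7 (index 2): smaller elements after it = [] -> 0
  11 (index 3): smaller elements after it = [] -> 0
Total inversions = 3 + 0 + 0 + 0 = 3
Final answer: 3


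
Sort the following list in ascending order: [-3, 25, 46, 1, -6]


Original list: [-3, 25, 46, 1, -6]
Repeatedly take the smallest remaining element:
  Remaining [-3, 25, 46, 1, -6] -> smallest is -6
  Remaining [-3, 25, 46, 1] -> smallest is -3
  Remaining [25, 46, 1] -> smallest is 1
  Remaining [25, 46] -> smallest is 25
  Remaining [46] -> smallest is 46
Collecting the picks in order gives the sorted list.
Final answer: [-6, -3, 1, 25, 46]


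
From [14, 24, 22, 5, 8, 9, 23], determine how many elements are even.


Check each element:
  14 is even
  24 is even
  22 is even
  5 is odd
  8 is even
  9 is odd
  23 is odd
Evens: [14, 24, 22, 8]
Count of evens = 4
Final answer: 4


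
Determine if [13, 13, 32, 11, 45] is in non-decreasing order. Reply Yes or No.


Check consecutive pairs:
  13 <= 13? True
  13 <= 32? True
  32 <= 11? False
  11 <= 45? True
1 consecutive pair(s) are out of order, so the list is not sorted.
Final answer: No


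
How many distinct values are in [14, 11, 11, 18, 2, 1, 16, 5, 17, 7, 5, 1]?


List all unique values:
Distinct values: [1, 2, 5, 7, 11, 14, 16, 17, 18]
Count = 9
Final answer: 9


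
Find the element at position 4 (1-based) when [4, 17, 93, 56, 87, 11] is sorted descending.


Sort descending: [93, 87, 56, 17, 11, 4]
The 4th element (1-indexed) is at index 3.
Value = 17
Final answer: 17


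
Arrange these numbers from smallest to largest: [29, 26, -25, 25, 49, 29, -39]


Original list: [29, 26, -25, 25, 49, 29, -39]
Repeatedly take the smallest remaining element:
  Remaining [29, 26, -25, 25, 49, 29, -39] -> smallest is -39
  Remaining [29, 26, -25, 25, 49, 29] -> smallest is -25
  Remaining [29, 26, 25, 49, 29] -> smallest is 25
  Remaining [29, 26, 49, 29] -> smallest is 26
  Remaining [29, 49, 29] -> smallest is 29
  Remaining [49, 29] -> smallest is 29
  Remaining [49] -> smallest is 49
Collecting the picks in order gives the sorted list.
Final answer: [-39, -25, 25, 26, 29, 29, 49]


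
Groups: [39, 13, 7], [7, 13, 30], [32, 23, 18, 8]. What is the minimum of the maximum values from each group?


Find max of each group:
  Group 1: [39, 13, 7] -> max = 39
  Group 2: [7, 13, 30] -> max = 30
  Group 3: [32, 23, 18, 8] -> max = 32
Maxes: [39, 30, 32]
Minimum of maxes = 30
Final answer: 30


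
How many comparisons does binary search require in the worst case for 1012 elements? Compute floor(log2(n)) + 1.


Binary search halves the search space each step.
Maximum comparisons = floor(log2(1012)) + 1
log2(1012) = 9.983
floor(log2(1012)) = 9, so 9 + 1 = 10
Final answer: 10


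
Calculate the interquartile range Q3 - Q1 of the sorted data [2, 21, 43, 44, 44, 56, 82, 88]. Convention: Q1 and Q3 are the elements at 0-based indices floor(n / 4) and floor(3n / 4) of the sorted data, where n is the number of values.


The data has n = 8 elements.
Q1 index = floor(8 / 4) = floor(2) = 2; Q3 index = floor(3 * 8 / 4) = floor(6) = 6
Q1 = element at index 2 = 43
Q3 = element at index 6 = 82
IQR = 82 - 43 = 39
Final answer: 39


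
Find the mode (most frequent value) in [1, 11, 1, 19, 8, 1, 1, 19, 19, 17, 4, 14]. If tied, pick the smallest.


Count the frequency of each value:
  1 appears 4 time(s)
  4 appears 1 time(s)
  8 appears 1 time(s)
  11 appears 1 time(s)
  14 appears 1 time(s)
  17 appears 1 time(s)
  19 appears 3 time(s)
Maximum frequency is 4.
Only 1 reaches that frequency, so it is the mode.
Final answer: 1


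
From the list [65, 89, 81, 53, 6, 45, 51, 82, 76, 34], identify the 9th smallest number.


Sort ascending: [6, 34, 45, 51, 53, 65, 76, 81, 82, 89]
The 9th element (1-indexed) is at index 8.
Value = 82
Final answer: 82


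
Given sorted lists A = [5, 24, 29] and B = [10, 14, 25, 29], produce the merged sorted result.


List A: [5, 24, 29]
List B: [10, 14, 25, 29]
Repeatedly compare the front elements and take the smaller:
  5 vs 10 -> take 5
  24 vs 10 -> take 10
  24 vs 14 -> take 14
  24 vs 25 -> take 24
  29 vs 25 -> take 25
  29 vs 29 -> take 29
  A is exhausted; append the rest of B: [29]
Final answer: [5, 10, 14, 24, 25, 29, 29]


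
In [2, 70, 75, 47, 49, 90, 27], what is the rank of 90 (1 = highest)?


Sort descending: [90, 75, 70, 49, 47, 27, 2]
Find 90 in the sorted list.
90 is at position 1.
Final answer: 1


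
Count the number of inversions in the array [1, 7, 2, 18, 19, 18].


For each element, count the later elements that are smaller than it:
  1 (index 0): smaller elements after it = [] -> 0
  7 (index 1): smaller elements after it = [2] -> 1
  2 (index 2): smaller elements after it = [] -> 0
  18 (index 3): smaller elements after it = [] -> 0
  19 (index 4): smaller elements after it = [18] -> 1
Total inversions = 0 + 1 + 0 + 0 + 1 = 2
Final answer: 2


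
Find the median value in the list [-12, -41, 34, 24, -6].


First, sort the list: [-41, -12, -6, 24, 34]
The list has 5 elements (odd count).
The middle index is 2 (0-based), and the element there is -6.
Final answer: -6


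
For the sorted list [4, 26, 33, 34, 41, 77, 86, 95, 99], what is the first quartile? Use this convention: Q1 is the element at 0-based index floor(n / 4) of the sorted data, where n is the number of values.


The list has n = 9 elements.
Q1 index = floor(9 / 4) = floor(2.25) = 2
Counting from index 0 in the sorted data, the element at index 2 is 33.
Final answer: 33


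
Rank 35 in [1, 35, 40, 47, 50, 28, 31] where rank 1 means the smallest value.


Sort ascending: [1, 28, 31, 35, 40, 47, 50]
Find 35 in the sorted list.
35 is at position 4 (1-indexed).
Final answer: 4


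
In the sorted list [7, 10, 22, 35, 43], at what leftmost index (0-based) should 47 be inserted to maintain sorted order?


List is sorted: [7, 10, 22, 35, 43]
We need the leftmost position where 47 can be inserted, i.e. the first index whose element is >= 47 (or the end of the list if none is).
Binary search with low=0, high=5 (0-based indices):
  low=0, high=5, mid=2: a[2]=22 < 47, so low = 3
  low=3, high=5, mid=4: a[4]=43 < 47, so low = 5
Now low = high = 5, so the insertion index is 5.
Final answer: 5


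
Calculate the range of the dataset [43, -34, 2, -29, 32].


Maximum value: 43
Minimum value: -34
Range = 43 - (-34) = 77
Final answer: 77


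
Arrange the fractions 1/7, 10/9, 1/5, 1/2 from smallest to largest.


Convert to decimal for comparison:
  1/7 = 0.1429
  10/9 = 1.1111
  1/5 = 0.2
  1/2 = 0.5
Decimals in increasing order: 0.1429 < 0.2 < 0.5 < 1.1111
Writing each back as its fraction gives the sorted order.
Final answer: 1/7, 1/5, 1/2, 10/9


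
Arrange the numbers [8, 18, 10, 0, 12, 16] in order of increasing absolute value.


Compute absolute values:
  |8| = 8
  |18| = 18
  |10| = 10
  |0| = 0
  |12| = 12
  |16| = 16
Absolute values in increasing order: 0 < 8 < 10 < 12 < 16 < 18
Listing the original numbers in that order gives the answer.
Final answer: [0, 8, 10, 12, 16, 18]


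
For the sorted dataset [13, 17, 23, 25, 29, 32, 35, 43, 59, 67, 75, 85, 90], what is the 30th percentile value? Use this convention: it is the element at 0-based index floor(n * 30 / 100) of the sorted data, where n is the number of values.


The dataset has n = 13 elements.
Index = floor(13 * 30 / 100) = floor(390 / 100) = floor(3.9) = 3
Counting from index 0 in the sorted data, the element at index 3 is 25.
Final answer: 25


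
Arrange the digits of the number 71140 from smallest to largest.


The number 71140 has digits: 7, 1, 1, 4, 0
Sorted: 0, 1, 1, 4, 7
Joining the sorted digits gives the result.
Final answer: 01147


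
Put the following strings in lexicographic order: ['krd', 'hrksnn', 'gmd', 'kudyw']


Compare strings character by character (the first differing letter decides):
  'gmd' < 'hrksnn' since 'g' < 'h' at position 1
  'hrksnn' < 'krd' since 'h' < 'k' at position 1
  'krd' < 'kudyw' since 'r' < 'u' at position 2
Chaining these comparisons gives the alphabetical order.
Final answer: ['gmd', 'hrksnn', 'krd', 'kudyw']


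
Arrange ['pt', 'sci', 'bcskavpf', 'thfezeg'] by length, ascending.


Compute lengths:
  'pt' has length 2
  'sci' has length 3
  'bcskavpf' has length 8
  'thfezeg' has length 7
Lengths in increasing order: 2 < 3 < 7 < 8
Listing the words in that order gives the answer.
Final answer: ['pt', 'sci', 'thfezeg', 'bcskavpf']


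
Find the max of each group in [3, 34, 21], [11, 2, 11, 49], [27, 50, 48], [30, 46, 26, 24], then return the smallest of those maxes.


Find max of each group:
  Group 1: [3, 34, 21] -> max = 34
  Group 2: [11, 2, 11, 49] -> max = 49
  Group 3: [27, 50, 48] -> max = 50
  Group 4: [30, 46, 26, 24] -> max = 46
Maxes: [34, 49, 50, 46]
Minimum of maxes = 34
Final answer: 34


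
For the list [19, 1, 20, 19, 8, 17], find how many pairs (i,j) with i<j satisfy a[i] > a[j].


For each element, count the later elements that are smaller than it:
  19 (index 0): smaller elements after it = [1, 8, 17] -> 3
  1 (index 1): smaller elements after it = [] -> 0
  20 (index 2): smaller elements after it = [19, 8, 17] -> 3
  19 (index 3): smaller elements after it = [8, 17] -> 2
  8 (index 4): smaller elements after it = [] -> 0
Total inversions = 3 + 0 + 3 + 2 + 0 = 8
Final answer: 8


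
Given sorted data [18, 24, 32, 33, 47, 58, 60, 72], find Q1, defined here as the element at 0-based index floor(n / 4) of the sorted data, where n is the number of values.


The list has n = 8 elements.
Q1 index = floor(8 / 4) = floor(2) = 2
Counting from index 0 in the sorted data, the element at index 2 is 32.
Final answer: 32


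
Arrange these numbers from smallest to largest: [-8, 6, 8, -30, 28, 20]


Original list: [-8, 6, 8, -30, 28, 20]
Repeatedly take the smallest remaining element:
  Remaining [-8, 6, 8, -30, 28, 20] -> smallest is -30
  Remaining [-8, 6, 8, 28, 20] -> smallest is -8
  Remaining [6, 8, 28, 20] -> smallest is 6
  Remaining [8, 28, 20] -> smallest is 8
  Remaining [28, 20] -> smallest is 20
  Remaining [28] -> smallest is 28
Collecting the picks in order gives the sorted list.
Final answer: [-30, -8, 6, 8, 20, 28]


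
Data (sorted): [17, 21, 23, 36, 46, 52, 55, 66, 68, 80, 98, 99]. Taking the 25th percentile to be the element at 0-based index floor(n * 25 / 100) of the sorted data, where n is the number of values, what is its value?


The dataset has n = 12 elements.
Index = floor(12 * 25 / 100) = floor(300 / 100) = floor(3) = 3
Counting from index 0 in the sorted data, the element at index 3 is 36.
Final answer: 36


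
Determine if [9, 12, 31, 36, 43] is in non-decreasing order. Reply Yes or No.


Check consecutive pairs:
  9 <= 12? True
  12 <= 31? True
  31 <= 36? True
  36 <= 43? True
Every consecutive pair is in order, so the list is non-decreasing.
Final answer: Yes


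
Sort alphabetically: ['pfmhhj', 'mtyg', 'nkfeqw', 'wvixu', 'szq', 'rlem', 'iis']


Compare strings character by character (the first differing letter decides):
  'iis' < 'mtyg' since 'i' < 'm' at position 1
  'mtyg' < 'nkfeqw' since 'm' < 'n' at position 1
  'nkfeqw' < 'pfmhhj' since 'n' < 'p' at position 1
  'pfmhhj' < 'rlem' since 'p' < 'r' at position 1
  'rlem' < 'szq' since 'r' < 's' at position 1
  'szq' < 'wvixu' since 's' < 'w' at position 1
Chaining these comparisons gives the alphabetical order.
Final answer: ['iis', 'mtyg', 'nkfeqw', 'pfmhhj', 'rlem', 'szq', 'wvixu']


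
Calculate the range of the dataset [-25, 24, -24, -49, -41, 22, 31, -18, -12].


Maximum value: 31
Minimum value: -49
Range = 31 - (-49) = 80
Final answer: 80


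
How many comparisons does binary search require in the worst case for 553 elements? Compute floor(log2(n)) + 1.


Binary search halves the search space each step.
Maximum comparisons = floor(log2(553)) + 1
log2(553) = 9.1111
floor(log2(553)) = 9, so 9 + 1 = 10
Final answer: 10


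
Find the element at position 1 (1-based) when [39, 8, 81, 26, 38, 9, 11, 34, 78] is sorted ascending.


Sort ascending: [8, 9, 11, 26, 34, 38, 39, 78, 81]
The 1st element (1-indexed) is at index 0.
Value = 8
Final answer: 8


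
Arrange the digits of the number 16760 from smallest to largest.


The number 16760 has digits: 1, 6, 7, 6, 0
Sorted: 0, 1, 6, 6, 7
Joining the sorted digits gives the result.
Final answer: 01667


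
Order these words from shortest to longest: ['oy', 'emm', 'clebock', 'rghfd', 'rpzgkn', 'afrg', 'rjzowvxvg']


Compute lengths:
  'oy' has length 2
  'emm' has length 3
  'clebock' has length 7
  'rghfd' has length 5
  'rpzgkn' has length 6
  'afrg' has length 4
  'rjzowvxvg' has length 9
Lengths in increasing order: 2 < 3 < 4 < 5 < 6 < 7 < 9
Listing the words in that order gives the answer.
Final answer: ['oy', 'emm', 'afrg', 'rghfd', 'rpzgkn', 'clebock', 'rjzowvxvg']


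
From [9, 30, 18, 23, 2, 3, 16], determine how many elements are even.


Check each element:
  9 is odd
  30 is even
  18 is even
  23 is odd
  2 is even
  3 is odd
  16 is even
Evens: [30, 18, 2, 16]
Count of evens = 4
Final answer: 4


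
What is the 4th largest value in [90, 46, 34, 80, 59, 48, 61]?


Sort descending: [90, 80, 61, 59, 48, 46, 34]
The 4th element (1-indexed) is at index 3.
Value = 59
Final answer: 59


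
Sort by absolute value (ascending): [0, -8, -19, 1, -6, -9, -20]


Compute absolute values:
  |0| = 0
  |-8| = 8
  |-19| = 19
  |1| = 1
  |-6| = 6
  |-9| = 9
  |-20| = 20
Absolute values in increasing order: 0 < 1 < 6 < 8 < 9 < 19 < 20
Listing the original numbers in that order gives the answer.
Final answer: [0, 1, -6, -8, -9, -19, -20]


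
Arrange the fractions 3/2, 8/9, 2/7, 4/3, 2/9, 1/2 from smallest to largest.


Convert to decimal for comparison:
  3/2 = 1.5
  8/9 = 0.8889
  2/7 = 0.2857
  4/3 = 1.3333
  2/9 = 0.2222
  1/2 = 0.5
Decimals in increasing order: 0.2222 < 0.2857 < 0.5 < 0.8889 < 1.3333 < 1.5
Writing each back as its fraction gives the sorted order.
Final answer: 2/9, 2/7, 1/2, 8/9, 4/3, 3/2


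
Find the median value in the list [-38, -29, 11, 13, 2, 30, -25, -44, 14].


First, sort the list: [-44, -38, -29, -25, 2, 11, 13, 14, 30]
The list has 9 elements (odd count).
The middle index is 4 (0-based), and the element there is 2.
Final answer: 2


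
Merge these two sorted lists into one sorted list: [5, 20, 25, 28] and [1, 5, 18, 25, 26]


List A: [5, 20, 25, 28]
List B: [1, 5, 18, 25, 26]
Repeatedly compare the front elements and take the smaller:
  5 vs 1 -> take 1
  5 vs 5 -> take 5
  20 vs 5 -> take 5
  20 vs 18 -> take 18
  20 vs 25 -> take 20
  25 vs 25 -> take 25
  28 vs 25 -> take 25
  28 vs 26 -> take 26
  B is exhausted; append the rest of A: [28]
Final answer: [1, 5, 5, 18, 20, 25, 25, 26, 28]


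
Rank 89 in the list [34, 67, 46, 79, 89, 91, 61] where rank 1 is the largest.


Sort descending: [91, 89, 79, 67, 61, 46, 34]
Find 89 in the sorted list.
89 is at position 2.
Final answer: 2


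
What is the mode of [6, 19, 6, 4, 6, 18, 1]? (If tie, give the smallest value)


Count the frequency of each value:
  1 appears 1 time(s)
  4 appears 1 time(s)
  6 appears 3 time(s)
  18 appears 1 time(s)
  19 appears 1 time(s)
Maximum frequency is 3.
Only 6 reaches that frequency, so it is the mode.
Final answer: 6


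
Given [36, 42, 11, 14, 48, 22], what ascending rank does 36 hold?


Sort ascending: [11, 14, 22, 36, 42, 48]
Find 36 in the sorted list.
36 is at position 4 (1-indexed).
Final answer: 4


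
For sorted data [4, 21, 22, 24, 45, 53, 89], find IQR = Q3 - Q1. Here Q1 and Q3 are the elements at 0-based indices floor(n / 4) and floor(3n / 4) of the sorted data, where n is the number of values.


The data has n = 7 elements.
Q1 index = floor(7 / 4) = floor(1.75) = 1; Q3 index = floor(3 * 7 / 4) = floor(5.25) = 5
Q1 = element at index 1 = 21
Q3 = element at index 5 = 53
IQR = 53 - 21 = 32
Final answer: 32


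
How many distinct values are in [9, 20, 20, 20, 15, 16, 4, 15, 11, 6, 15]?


List all unique values:
Distinct values: [4, 6, 9, 11, 15, 16, 20]
Count = 7
Final answer: 7


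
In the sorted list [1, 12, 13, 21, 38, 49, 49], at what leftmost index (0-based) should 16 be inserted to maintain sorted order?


List is sorted: [1, 12, 13, 21, 38, 49, 49]
We need the leftmost position where 16 can be inserted, i.e. the first index whose element is >= 16 (or the end of the list if none is).
Binary search with low=0, high=7 (0-based indices):
  low=0, high=7, mid=3: a[3]=21 >= 16, so high = 3
  low=0, high=3, mid=1: a[1]=12 < 16, so low = 2
  low=2, high=3, mid=2: a[2]=13 < 16, so low = 3
Now low = high = 3, so the insertion index is 3.
Final answer: 3


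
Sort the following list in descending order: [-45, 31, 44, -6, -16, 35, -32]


Original list: [-45, 31, 44, -6, -16, 35, -32]
Repeatedly take the largest remaining element:
  Remaining [-45, 31, 44, -6, -16, 35, -32] -> largest is 44
  Remaining [-45, 31, -6, -16, 35, -32] -> largest is 35
  Remaining [-45, 31, -6, -16, -32] -> largest is 31
  Remaining [-45, -6, -16, -32] -> largest is -6
  Remaining [-45, -16, -32] -> largest is -16
  Remaining [-45, -32] -> largest is -32
  Remaining [-45] -> largest is -45
Collecting the picks in order gives the descending list.
Final answer: [44, 35, 31, -6, -16, -32, -45]


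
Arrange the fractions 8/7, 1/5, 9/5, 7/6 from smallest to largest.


Convert to decimal for comparison:
  8/7 = 1.1429
  1/5 = 0.2
  9/5 = 1.8
  7/6 = 1.1667
Decimals in increasing order: 0.2 < 1.1429 < 1.1667 < 1.8
Writing each back as its fraction gives the sorted order.
Final answer: 1/5, 8/7, 7/6, 9/5


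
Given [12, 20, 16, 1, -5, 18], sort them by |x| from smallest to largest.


Compute absolute values:
  |12| = 12
  |20| = 20
  |16| = 16
  |1| = 1
  |-5| = 5
  |18| = 18
Absolute values in increasing order: 1 < 5 < 12 < 16 < 18 < 20
Listing the original numbers in that order gives the answer.
Final answer: [1, -5, 12, 16, 18, 20]


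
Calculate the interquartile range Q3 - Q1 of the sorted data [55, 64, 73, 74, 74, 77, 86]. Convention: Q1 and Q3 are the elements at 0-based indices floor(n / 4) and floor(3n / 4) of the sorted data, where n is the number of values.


The data has n = 7 elements.
Q1 index = floor(7 / 4) = floor(1.75) = 1; Q3 index = floor(3 * 7 / 4) = floor(5.25) = 5
Q1 = element at index 1 = 64
Q3 = element at index 5 = 77
IQR = 77 - 64 = 13
Final answer: 13


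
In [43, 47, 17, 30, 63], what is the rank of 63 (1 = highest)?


Sort descending: [63, 47, 43, 30, 17]
Find 63 in the sorted list.
63 is at position 1.
Final answer: 1


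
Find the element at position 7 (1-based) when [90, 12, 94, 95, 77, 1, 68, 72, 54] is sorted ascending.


Sort ascending: [1, 12, 54, 68, 72, 77, 90, 94, 95]
The 7th element (1-indexed) is at index 6.
Value = 90
Final answer: 90


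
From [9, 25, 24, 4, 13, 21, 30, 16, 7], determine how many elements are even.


Check each element:
  9 is odd
  25 is odd
  24 is even
  4 is even
  13 is odd
  21 is odd
  30 is even
  16 is even
  7 is odd
Evens: [24, 4, 30, 16]
Count of evens = 4
Final answer: 4


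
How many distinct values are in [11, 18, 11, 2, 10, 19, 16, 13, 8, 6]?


List all unique values:
Distinct values: [2, 6, 8, 10, 11, 13, 16, 18, 19]
Count = 9
Final answer: 9


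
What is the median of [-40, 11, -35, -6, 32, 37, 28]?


First, sort the list: [-40, -35, -6, 11, 28, 32, 37]
The list has 7 elements (odd count).
The middle index is 3 (0-based), and the element there is 11.
Final answer: 11


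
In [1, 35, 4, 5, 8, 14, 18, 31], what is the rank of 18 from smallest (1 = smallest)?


Sort ascending: [1, 4, 5, 8, 14, 18, 31, 35]
Find 18 in the sorted list.
18 is at position 6 (1-indexed).
Final answer: 6


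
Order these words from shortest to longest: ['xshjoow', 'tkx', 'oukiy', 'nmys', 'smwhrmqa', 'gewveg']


Compute lengths:
  'xshjoow' has length 7
  'tkx' has length 3
  'oukiy' has length 5
  'nmys' has length 4
  'smwhrmqa' has length 8
  'gewveg' has length 6
Lengths in increasing order: 3 < 4 < 5 < 6 < 7 < 8
Listing the words in that order gives the answer.
Final answer: ['tkx', 'nmys', 'oukiy', 'gewveg', 'xshjoow', 'smwhrmqa']


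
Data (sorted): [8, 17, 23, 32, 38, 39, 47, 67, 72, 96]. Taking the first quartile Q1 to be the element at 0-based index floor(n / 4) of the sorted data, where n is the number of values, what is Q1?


The list has n = 10 elements.
Q1 index = floor(10 / 4) = floor(2.5) = 2
Counting from index 0 in the sorted data, the element at index 2 is 23.
Final answer: 23


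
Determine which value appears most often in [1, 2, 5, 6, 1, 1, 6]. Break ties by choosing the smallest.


Count the frequency of each value:
  1 appears 3 time(s)
  2 appears 1 time(s)
  5 appears 1 time(s)
  6 appears 2 time(s)
Maximum frequency is 3.
Only 1 reaches that frequency, so it is the mode.
Final answer: 1
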